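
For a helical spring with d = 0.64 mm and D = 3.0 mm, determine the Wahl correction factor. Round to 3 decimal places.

1.335

C = D/d = 3.0/0.64 = 4.6875
K_W = (4C−1)/(4C−4) + 0.615/C = 17.750/14.750 + 0.1312 = 1.3346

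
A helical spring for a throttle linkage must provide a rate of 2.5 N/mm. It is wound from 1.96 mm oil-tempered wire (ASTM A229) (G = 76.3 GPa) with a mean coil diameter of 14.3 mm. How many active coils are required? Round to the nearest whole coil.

N_a = Gd⁴/(8D³k) = (76.3×10³ × 1.96⁴)/(8 × 14.3³ × 2.5)
    = 1.12603e+06 / 58484.1 = 19.25 → 19 coils

19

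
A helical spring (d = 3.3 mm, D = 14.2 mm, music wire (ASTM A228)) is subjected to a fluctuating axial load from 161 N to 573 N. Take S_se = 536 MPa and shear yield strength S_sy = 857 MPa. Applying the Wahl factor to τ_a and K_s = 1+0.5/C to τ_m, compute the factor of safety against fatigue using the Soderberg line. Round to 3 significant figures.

0.989

C = D/d = 14.2/3.3 = 4.3030; K_W = (4C−1)/(4C−4)+0.615/C = 1.3700; K_s = 1+0.5/C = 1.1162
F_a = (F_max−F_min)/2 = 206 N; F_m = (F_max+F_min)/2 = 367 N
τ_a = K_W·8F_aD/(πd³) = 1.3700 × 207.28 = 283.97 MPa
τ_m = K_s·8F_mD/(πd³) = 1.1162 × 369.28 = 412.19 MPa
Soderberg: 1/n_f = τ_a/S_se + τ_m/S_sy = 283.97/536 + 412.19/857 = 0.52979 + 0.48096 = 1.0108
n_f = 1/1.0108 = 0.9894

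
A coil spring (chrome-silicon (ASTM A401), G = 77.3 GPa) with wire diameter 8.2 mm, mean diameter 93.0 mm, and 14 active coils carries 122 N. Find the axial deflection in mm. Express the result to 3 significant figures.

k = Gd⁴/(8D³N_a) = (77.3×10³)(8.2⁴)/(8·93.0³·14) = 3.8794 N/mm
δ = F/k = 122 / 3.8794 = 31.448 mm

31.4 mm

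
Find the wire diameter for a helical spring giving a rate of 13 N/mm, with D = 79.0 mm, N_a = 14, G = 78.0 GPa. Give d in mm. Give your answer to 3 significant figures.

9.79 mm

d = (8D³N_a·k / G)^(1/4) = (8·79.0³·14·13 / (78.0×10³))^0.25
  = (9203.4)^0.25 = 9.7946 mm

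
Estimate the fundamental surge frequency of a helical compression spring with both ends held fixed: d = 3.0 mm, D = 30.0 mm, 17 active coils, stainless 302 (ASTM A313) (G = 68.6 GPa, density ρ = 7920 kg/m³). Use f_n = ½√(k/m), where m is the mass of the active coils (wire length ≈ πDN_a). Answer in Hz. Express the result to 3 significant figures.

64.9 Hz

k = Gd⁴/(8D³N_a) = (68.6×10³)(3.0⁴)/(8·30.0³·17) = 1.5132 N/mm = 1513.2 N/m
Wire length L = πDN_a = π·30.0·17 = 1602.2 mm
m = ρ·(πd²/4)·L = 7920 × 7.0686×10⁻⁶ m² × 1.6022 m = 0.089697 kg
f_n = ½√(k/m) = 0.5·√(1513.2/0.089697) = 0.5·√(16871) = 64.943 Hz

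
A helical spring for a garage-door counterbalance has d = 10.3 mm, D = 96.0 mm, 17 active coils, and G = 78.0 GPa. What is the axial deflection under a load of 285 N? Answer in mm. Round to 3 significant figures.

39.1 mm

k = Gd⁴/(8D³N_a) = (78.0×10³)(10.3⁴)/(8·96.0³·17) = 7.2961 N/mm
δ = F/k = 285 / 7.2961 = 39.062 mm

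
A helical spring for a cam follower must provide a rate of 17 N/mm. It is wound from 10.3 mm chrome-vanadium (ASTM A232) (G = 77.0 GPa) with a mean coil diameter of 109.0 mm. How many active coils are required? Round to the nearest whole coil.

N_a = Gd⁴/(8D³k) = (77.0×10³ × 10.3⁴)/(8 × 109.0³ × 17)
    = 8.66642e+08 / 1.76124e+08 = 4.921 → 5 coils

5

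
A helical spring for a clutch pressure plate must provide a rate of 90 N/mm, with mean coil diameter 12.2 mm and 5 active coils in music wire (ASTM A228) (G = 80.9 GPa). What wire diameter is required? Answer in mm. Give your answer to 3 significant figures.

d = (8D³N_a·k / G)^(1/4) = (8·12.2³·5·90 / (80.9×10³))^0.25
  = (80.804)^0.25 = 2.9982 mm

3.00 mm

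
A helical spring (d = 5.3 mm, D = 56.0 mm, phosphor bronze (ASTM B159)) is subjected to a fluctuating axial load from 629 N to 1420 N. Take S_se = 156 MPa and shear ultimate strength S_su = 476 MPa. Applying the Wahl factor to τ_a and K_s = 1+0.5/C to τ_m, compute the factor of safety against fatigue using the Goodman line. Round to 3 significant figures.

0.203

C = D/d = 56.0/5.3 = 10.5660; K_W = (4C−1)/(4C−4)+0.615/C = 1.1366; K_s = 1+0.5/C = 1.0473
F_a = (F_max−F_min)/2 = 395.5 N; F_m = (F_max+F_min)/2 = 1024.5 N
τ_a = K_W·8F_aD/(πd³) = 1.1366 × 378.83 = 430.58 MPa
τ_m = K_s·8F_mD/(πd³) = 1.0473 × 981.32 = 1027.8 MPa
Goodman: 1/n_f = τ_a/S_se + τ_m/S_su = 430.58/156 + 1027.8/476 = 2.76015 + 2.15916 = 4.9193
n_f = 1/4.9193 = 0.2033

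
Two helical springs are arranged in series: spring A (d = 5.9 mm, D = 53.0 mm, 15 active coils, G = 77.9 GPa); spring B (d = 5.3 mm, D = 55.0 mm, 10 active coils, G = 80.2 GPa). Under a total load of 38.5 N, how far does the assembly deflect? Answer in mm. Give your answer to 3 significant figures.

15.4 mm

k_A = Gd⁴/(8D³N_a) = (77.9×10³)(5.9⁴)/(8·53.0³·15) = 5.2837 N/mm
k_B = Gd⁴/(8D³N_a) = (80.2×10³)(5.3⁴)/(8·55.0³·10) = 4.7544 N/mm
Series: 1/k_eq = 1/5.2837 + 1/4.7544 = 0.39959; k_eq = 2.5026 N/mm
δ = F/k_eq = 38.5/2.5026 = 15.384 mm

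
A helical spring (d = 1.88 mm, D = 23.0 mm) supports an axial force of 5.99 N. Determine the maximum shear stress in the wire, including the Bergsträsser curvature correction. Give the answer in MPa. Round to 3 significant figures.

58.5 MPa

Spring index C = D/d = 23.0/1.88 = 12.2340
K_B = (4C+2)/(4C−3) = 50.936/45.936 = 1.1088
τ₀ = 8FD/(πd³) = 8·5.99·23.0/(π·1.88³) = 1102.16/20.875 = 52.798 MPa
τ_max = K·τ₀ = 1.1088 × 52.798 = 58.545 MPa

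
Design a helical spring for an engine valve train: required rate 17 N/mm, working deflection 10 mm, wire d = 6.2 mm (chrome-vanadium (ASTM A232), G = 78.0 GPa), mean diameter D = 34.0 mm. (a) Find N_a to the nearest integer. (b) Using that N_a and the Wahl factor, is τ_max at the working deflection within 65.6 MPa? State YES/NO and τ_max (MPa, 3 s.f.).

N_a = Gd⁴/(8D³k) = (78.0×10³)(6.2⁴)/(8·34.0³·17) = 21.56 → N_a = 22
Actual rate k = Gd⁴/(8D³·22) = 16.661 N/mm
Working load F = kδ = 16.661·10 = 166.61 N
C = 34.0/6.2 = 5.4839; K_W = (4C−1)/(4C−4)+0.615/C = 1.2794
τ_max = K_W·8FD/(πd³) = 1.2794·60.528 = 77.44 MPa
τ_max > 65.6 MPa → exceeds allowable

(a) 22 coils; (b) NO, τ_max = 77.4 MPa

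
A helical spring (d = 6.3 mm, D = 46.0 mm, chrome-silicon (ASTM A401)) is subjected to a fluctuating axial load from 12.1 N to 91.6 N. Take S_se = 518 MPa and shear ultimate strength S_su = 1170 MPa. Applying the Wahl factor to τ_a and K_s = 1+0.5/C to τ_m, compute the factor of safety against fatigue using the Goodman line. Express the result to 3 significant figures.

15.3

C = D/d = 46.0/6.3 = 7.3016; K_W = (4C−1)/(4C−4)+0.615/C = 1.2032; K_s = 1+0.5/C = 1.0685
F_a = (F_max−F_min)/2 = 39.75 N; F_m = (F_max+F_min)/2 = 51.85 N
τ_a = K_W·8F_aD/(πd³) = 1.2032 × 18.621 = 22.406 MPa
τ_m = K_s·8F_mD/(πd³) = 1.0685 × 24.29 = 25.953 MPa
Goodman: 1/n_f = τ_a/S_se + τ_m/S_su = 22.406/518 + 25.953/1170 = 0.04326 + 0.02218 = 0.065437
n_f = 1/0.065437 = 15.28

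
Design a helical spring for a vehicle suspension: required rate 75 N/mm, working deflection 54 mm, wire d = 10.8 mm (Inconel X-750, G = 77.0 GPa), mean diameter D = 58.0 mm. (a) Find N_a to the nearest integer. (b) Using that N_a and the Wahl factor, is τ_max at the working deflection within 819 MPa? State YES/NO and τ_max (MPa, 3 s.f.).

N_a = Gd⁴/(8D³k) = (77.0×10³)(10.8⁴)/(8·58.0³·75) = 8.949 → N_a = 9
Actual rate k = Gd⁴/(8D³·9) = 74.571 N/mm
Working load F = kδ = 74.571·54 = 4026.8 N
C = 58.0/10.8 = 5.3704; K_W = (4C−1)/(4C−4)+0.615/C = 1.2861
τ_max = K_W·8FD/(πd³) = 1.2861·472.13 = 607.22 MPa
τ_max ≤ 819 MPa → acceptable

(a) 9 coils; (b) YES, τ_max = 607 MPa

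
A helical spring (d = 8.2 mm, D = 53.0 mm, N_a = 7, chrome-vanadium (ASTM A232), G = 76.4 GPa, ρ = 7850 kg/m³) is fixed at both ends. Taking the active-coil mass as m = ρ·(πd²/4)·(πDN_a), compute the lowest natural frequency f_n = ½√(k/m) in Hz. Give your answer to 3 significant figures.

146 Hz

k = Gd⁴/(8D³N_a) = (76.4×10³)(8.2⁴)/(8·53.0³·7) = 41.432 N/mm = 41432 N/m
Wire length L = πDN_a = π·53.0·7 = 1165.5 mm
m = ρ·(πd²/4)·L = 7850 × 52.81×10⁻⁶ m² × 1.1655 m = 0.48318 kg
f_n = ½√(k/m) = 0.5·√(41432/0.48318) = 0.5·√(85748) = 146.41 Hz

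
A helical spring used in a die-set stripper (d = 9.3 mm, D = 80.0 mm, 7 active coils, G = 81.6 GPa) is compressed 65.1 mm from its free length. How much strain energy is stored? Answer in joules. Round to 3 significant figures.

k = Gd⁴/(8D³N_a) = (81.6×10³)(9.3⁴)/(8·80.0³·7) = 21.289 N/mm
U = ½kδ² = 0.5 × 21.289 × 65.1² = 45112 N·mm = 45.112 J

45.1 J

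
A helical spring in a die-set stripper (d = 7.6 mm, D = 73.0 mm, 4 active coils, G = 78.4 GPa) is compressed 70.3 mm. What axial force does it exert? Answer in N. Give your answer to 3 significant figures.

1480 N

k = Gd⁴/(8D³N_a) = (78.4×10³)(7.6⁴)/(8·73.0³·4) = 21.011 N/mm
F = k·δ = 21.011 × 70.3 = 1477.1 N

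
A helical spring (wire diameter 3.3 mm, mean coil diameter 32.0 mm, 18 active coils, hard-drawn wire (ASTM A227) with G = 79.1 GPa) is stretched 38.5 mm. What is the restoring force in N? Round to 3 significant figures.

76.5 N

k = Gd⁴/(8D³N_a) = (79.1×10³)(3.3⁴)/(8·32.0³·18) = 1.988 N/mm
F = k·δ = 1.988 × 38.5 = 76.539 N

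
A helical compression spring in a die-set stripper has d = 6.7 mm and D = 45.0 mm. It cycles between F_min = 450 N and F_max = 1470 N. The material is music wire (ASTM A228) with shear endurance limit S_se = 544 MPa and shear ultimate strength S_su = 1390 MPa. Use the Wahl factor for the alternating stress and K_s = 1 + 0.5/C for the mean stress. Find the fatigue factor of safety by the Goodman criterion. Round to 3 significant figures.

1.39

C = D/d = 45.0/6.7 = 6.7164; K_W = (4C−1)/(4C−4)+0.615/C = 1.2228; K_s = 1+0.5/C = 1.0744
F_a = (F_max−F_min)/2 = 510 N; F_m = (F_max+F_min)/2 = 960 N
τ_a = K_W·8F_aD/(πd³) = 1.2228 × 194.31 = 237.6 MPa
τ_m = K_s·8F_mD/(πd³) = 1.0744 × 365.76 = 392.99 MPa
Goodman: 1/n_f = τ_a/S_se + τ_m/S_su = 237.6/544 + 392.99/1390 = 0.43676 + 0.28273 = 0.71949
n_f = 1/0.71949 = 1.39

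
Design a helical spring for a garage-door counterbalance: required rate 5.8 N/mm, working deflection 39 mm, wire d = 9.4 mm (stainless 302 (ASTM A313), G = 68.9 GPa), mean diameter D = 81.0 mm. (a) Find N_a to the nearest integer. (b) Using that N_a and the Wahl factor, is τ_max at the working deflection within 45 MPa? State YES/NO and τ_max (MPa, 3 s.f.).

(a) 22 coils; (b) NO, τ_max = 65.2 MPa

N_a = Gd⁴/(8D³k) = (68.9×10³)(9.4⁴)/(8·81.0³·5.8) = 21.82 → N_a = 22
Actual rate k = Gd⁴/(8D³·22) = 5.7513 N/mm
Working load F = kδ = 5.7513·39 = 224.3 N
C = 81.0/9.4 = 8.6170; K_W = (4C−1)/(4C−4)+0.615/C = 1.1698
τ_max = K_W·8FD/(πd³) = 1.1698·55.702 = 65.162 MPa
τ_max > 45 MPa → exceeds allowable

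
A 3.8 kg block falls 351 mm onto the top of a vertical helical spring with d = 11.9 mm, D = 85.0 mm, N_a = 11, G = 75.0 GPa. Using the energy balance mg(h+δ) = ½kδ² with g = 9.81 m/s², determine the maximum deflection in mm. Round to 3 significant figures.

k = Gd⁴/(8D³N_a) = (75.0×10³)(11.9⁴)/(8·85.0³·11) = 27.83 N/mm
W = mg = 3.8 × 9.81 = 37.278 N
½kδ² − Wδ − Wh = 0 → δ = (W + √(W² + 2kWh))/k
δ = (37.278 + √(1389.6 + 728282))/27.83 = (37.278 + 854.21)/27.83 = 32.034 mm

32.0 mm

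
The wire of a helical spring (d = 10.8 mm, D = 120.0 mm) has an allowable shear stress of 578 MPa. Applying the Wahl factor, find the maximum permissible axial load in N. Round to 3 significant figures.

C = D/d = 120.0/10.8 = 11.1111
K_W = (4C−1)/(4C−4) + 0.615/C = 43.444/40.444 + 0.0554 = 1.1295
τ_max = K·8FD/(πd³) → F_max = τ_allow·πd³/(8DK)
F_max = 578·π·10.8³/(8·120.0·1.1295) = 2.2874e+06/1084.3 = 2109.5 N

2110 N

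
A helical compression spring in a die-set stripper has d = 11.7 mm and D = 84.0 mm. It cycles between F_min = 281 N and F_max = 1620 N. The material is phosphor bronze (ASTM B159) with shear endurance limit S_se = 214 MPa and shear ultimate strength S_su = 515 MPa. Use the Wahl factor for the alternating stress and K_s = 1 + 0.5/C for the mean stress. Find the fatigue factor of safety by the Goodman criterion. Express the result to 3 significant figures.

1.30

C = D/d = 84.0/11.7 = 7.1795; K_W = (4C−1)/(4C−4)+0.615/C = 1.2070; K_s = 1+0.5/C = 1.0696
F_a = (F_max−F_min)/2 = 669.5 N; F_m = (F_max+F_min)/2 = 950.5 N
τ_a = K_W·8F_aD/(πd³) = 1.2070 × 89.415 = 107.93 MPa
τ_m = K_s·8F_mD/(πd³) = 1.0696 × 126.94 = 135.79 MPa
Goodman: 1/n_f = τ_a/S_se + τ_m/S_su = 107.93/214 + 135.79/515 = 0.50433 + 0.26366 = 0.76799
n_f = 1/0.76799 = 1.302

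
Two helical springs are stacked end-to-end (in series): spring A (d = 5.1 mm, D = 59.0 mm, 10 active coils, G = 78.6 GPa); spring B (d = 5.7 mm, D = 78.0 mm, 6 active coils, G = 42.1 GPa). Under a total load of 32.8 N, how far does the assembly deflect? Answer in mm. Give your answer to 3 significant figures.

26.9 mm

k_A = Gd⁴/(8D³N_a) = (78.6×10³)(5.1⁴)/(8·59.0³·10) = 3.2364 N/mm
k_B = Gd⁴/(8D³N_a) = (42.1×10³)(5.7⁴)/(8·78.0³·6) = 1.951 N/mm
Series: 1/k_eq = 1/3.2364 + 1/1.951 = 0.82155; k_eq = 1.2172 N/mm
δ = F/k_eq = 32.8/1.2172 = 26.947 mm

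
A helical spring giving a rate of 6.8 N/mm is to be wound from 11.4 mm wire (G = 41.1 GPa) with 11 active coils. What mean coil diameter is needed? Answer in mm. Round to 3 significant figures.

105 mm

D = (Gd⁴/(8N_a·k))^(1/3) = (41.1×10³·11.4⁴/(8·11·6.8))^(1/3)
  = (1.16003e+06)^(1/3) = 105.0727 mm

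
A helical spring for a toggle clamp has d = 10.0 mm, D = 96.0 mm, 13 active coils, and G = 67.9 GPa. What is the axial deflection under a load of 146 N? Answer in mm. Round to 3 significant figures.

k = Gd⁴/(8D³N_a) = (67.9×10³)(10.0⁴)/(8·96.0³·13) = 7.3794 N/mm
δ = F/k = 146 / 7.3794 = 19.785 mm

19.8 mm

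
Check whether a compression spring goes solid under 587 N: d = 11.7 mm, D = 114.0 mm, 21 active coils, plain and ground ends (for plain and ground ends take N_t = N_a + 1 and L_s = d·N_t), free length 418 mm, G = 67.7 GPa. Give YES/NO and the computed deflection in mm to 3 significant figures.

k = Gd⁴/(8D³N_a) = (67.7×10³)(11.7⁴)/(8·114.0³·21) = 5.0969 N/mm
N_t = 22; L_s = 11.7·22 = 257.4 mm; δ_solid = L₀ − L_s = 418 − 257.4 = 160.6 mm
δ = F/k = 587/5.0969 = 115.17 mm
δ < δ_solid → spring does not go solid

NO, δ = 115 mm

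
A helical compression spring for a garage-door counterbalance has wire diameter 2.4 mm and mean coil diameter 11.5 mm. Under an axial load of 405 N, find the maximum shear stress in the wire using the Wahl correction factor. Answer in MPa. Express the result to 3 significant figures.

1140 MPa

Spring index C = D/d = 11.5/2.4 = 4.7917
K_W = (4C−1)/(4C−4) + 0.615/C = 18.167/15.167 + 0.1283 = 1.3262
τ₀ = 8FD/(πd³) = 8·405·11.5/(π·2.4³) = 37260/43.429 = 857.94 MPa
τ_max = K·τ₀ = 1.3262 × 857.94 = 1137.8 MPa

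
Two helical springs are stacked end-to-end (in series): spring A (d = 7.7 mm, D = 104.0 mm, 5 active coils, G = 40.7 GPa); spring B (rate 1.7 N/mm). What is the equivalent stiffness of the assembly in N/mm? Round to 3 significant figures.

1.11 N/mm

k_A = Gd⁴/(8D³N_a) = (40.7×10³)(7.7⁴)/(8·104.0³·5) = 3.1798 N/mm
Series: 1/k_eq = 1/3.1798 + 1/1.7 = 0.90272; k_eq = 1.1078 N/mm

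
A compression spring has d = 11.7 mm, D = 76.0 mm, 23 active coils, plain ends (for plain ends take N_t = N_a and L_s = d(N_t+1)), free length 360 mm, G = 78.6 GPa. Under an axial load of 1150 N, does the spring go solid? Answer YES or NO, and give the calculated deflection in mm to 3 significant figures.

NO, δ = 63.1 mm

k = Gd⁴/(8D³N_a) = (78.6×10³)(11.7⁴)/(8·76.0³·23) = 18.235 N/mm
N_t = 23; L_s = 11.7·24 = 280.8 mm; δ_solid = L₀ − L_s = 360 − 280.8 = 79.2 mm
δ = F/k = 1150/18.235 = 63.065 mm
δ < δ_solid → spring does not go solid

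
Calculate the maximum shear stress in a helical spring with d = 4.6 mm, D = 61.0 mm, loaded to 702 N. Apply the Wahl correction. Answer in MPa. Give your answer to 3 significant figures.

1240 MPa

Spring index C = D/d = 61.0/4.6 = 13.2609
K_W = (4C−1)/(4C−4) + 0.615/C = 52.043/49.043 + 0.0464 = 1.1075
τ₀ = 8FD/(πd³) = 8·702·61.0/(π·4.6³) = 342576/305.79 = 1120.3 MPa
τ_max = K·τ₀ = 1.1075 × 1120.3 = 1240.8 MPa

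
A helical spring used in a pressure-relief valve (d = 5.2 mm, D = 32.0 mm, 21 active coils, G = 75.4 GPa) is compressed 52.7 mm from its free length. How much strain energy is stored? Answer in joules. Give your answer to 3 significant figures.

k = Gd⁴/(8D³N_a) = (75.4×10³)(5.2⁴)/(8·32.0³·21) = 10.014 N/mm
U = ½kδ² = 0.5 × 10.014 × 52.7² = 13906 N·mm = 13.906 J

13.9 J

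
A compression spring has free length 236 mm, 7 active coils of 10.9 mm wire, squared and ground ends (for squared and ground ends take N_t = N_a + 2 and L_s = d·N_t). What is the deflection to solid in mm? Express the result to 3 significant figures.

N_t = 9; L_s = 10.9·9 = 98.1 mm
δ_solid = L₀ − L_s = 236 − 98.1 = 137.9 mm

138 mm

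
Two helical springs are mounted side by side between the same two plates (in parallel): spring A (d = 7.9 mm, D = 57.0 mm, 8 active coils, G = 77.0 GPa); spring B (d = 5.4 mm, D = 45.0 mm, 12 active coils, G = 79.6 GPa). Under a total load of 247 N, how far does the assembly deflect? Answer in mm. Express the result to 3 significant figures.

k_A = Gd⁴/(8D³N_a) = (77.0×10³)(7.9⁴)/(8·57.0³·8) = 25.304 N/mm
k_B = Gd⁴/(8D³N_a) = (79.6×10³)(5.4⁴)/(8·45.0³·12) = 7.7371 N/mm
Parallel: k_eq = 25.304 + 7.7371 = 33.041 N/mm
δ = F/k_eq = 247/33.041 = 7.4755 mm

7.48 mm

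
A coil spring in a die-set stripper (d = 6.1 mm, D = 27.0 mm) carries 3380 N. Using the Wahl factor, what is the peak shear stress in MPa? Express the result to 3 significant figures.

Spring index C = D/d = 27.0/6.1 = 4.4262
K_W = (4C−1)/(4C−4) + 0.615/C = 16.705/13.705 + 0.1389 = 1.3578
τ₀ = 8FD/(πd³) = 8·3380·27.0/(π·6.1³) = 730080/713.08 = 1023.8 MPa
τ_max = K·τ₀ = 1.3578 × 1023.8 = 1390.2 MPa

1390 MPa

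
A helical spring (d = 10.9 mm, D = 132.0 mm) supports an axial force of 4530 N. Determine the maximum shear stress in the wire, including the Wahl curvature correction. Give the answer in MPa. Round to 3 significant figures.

1310 MPa

Spring index C = D/d = 132.0/10.9 = 12.1101
K_W = (4C−1)/(4C−4) + 0.615/C = 47.440/44.440 + 0.0508 = 1.1183
τ₀ = 8FD/(πd³) = 8·4530·132.0/(π·10.9³) = 4.78368e+06/4068.5 = 1175.8 MPa
τ_max = K·τ₀ = 1.1183 × 1175.8 = 1314.9 MPa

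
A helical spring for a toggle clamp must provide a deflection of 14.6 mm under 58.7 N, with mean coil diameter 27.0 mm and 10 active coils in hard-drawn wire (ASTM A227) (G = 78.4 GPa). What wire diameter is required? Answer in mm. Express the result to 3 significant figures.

Required rate k = F/δ = 58.7/14.6 = 4.0205 N/mm
d = (8D³N_a·k / G)^(1/4) = (8·27.0³·10·4.0205 / (78.4×10³))^0.25
  = (80.751)^0.25 = 2.9977 mm

3.00 mm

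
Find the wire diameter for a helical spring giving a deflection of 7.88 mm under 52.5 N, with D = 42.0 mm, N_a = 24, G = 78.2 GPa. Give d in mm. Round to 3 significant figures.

5.90 mm

Required rate k = F/δ = 52.5/7.88 = 6.6624 N/mm
d = (8D³N_a·k / G)^(1/4) = (8·42.0³·24·6.6624 / (78.2×10³))^0.25
  = (1211.9)^0.25 = 5.9002 mm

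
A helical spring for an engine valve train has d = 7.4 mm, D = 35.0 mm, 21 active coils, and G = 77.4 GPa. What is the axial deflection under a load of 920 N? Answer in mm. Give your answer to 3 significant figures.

k = Gd⁴/(8D³N_a) = (77.4×10³)(7.4⁴)/(8·35.0³·21) = 32.222 N/mm
δ = F/k = 920 / 32.222 = 28.552 mm

28.6 mm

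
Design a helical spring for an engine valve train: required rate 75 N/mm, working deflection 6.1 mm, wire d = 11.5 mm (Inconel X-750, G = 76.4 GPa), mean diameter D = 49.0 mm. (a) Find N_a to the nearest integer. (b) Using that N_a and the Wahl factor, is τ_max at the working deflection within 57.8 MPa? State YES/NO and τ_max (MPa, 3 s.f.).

N_a = Gd⁴/(8D³k) = (76.4×10³)(11.5⁴)/(8·49.0³·75) = 18.93 → N_a = 19
Actual rate k = Gd⁴/(8D³·19) = 74.723 N/mm
Working load F = kδ = 74.723·6.1 = 455.81 N
C = 49.0/11.5 = 4.2609; K_W = (4C−1)/(4C−4)+0.615/C = 1.3743
τ_max = K_W·8FD/(πd³) = 1.3743·37.396 = 51.395 MPa
τ_max ≤ 57.8 MPa → acceptable

(a) 19 coils; (b) YES, τ_max = 51.4 MPa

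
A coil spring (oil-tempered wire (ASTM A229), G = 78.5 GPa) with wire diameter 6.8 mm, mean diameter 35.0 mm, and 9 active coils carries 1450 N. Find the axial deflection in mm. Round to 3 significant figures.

k = Gd⁴/(8D³N_a) = (78.5×10³)(6.8⁴)/(8·35.0³·9) = 54.371 N/mm
δ = F/k = 1450 / 54.371 = 26.669 mm

26.7 mm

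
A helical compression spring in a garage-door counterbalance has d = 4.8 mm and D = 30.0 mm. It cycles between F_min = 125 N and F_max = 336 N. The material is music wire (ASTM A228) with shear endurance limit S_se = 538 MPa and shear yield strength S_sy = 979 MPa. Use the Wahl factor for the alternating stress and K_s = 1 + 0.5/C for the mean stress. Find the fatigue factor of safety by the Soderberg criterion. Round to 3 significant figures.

2.91

C = D/d = 30.0/4.8 = 6.2500; K_W = (4C−1)/(4C−4)+0.615/C = 1.2413; K_s = 1+0.5/C = 1.0800
F_a = (F_max−F_min)/2 = 105.5 N; F_m = (F_max+F_min)/2 = 230.5 N
τ_a = K_W·8F_aD/(πd³) = 1.2413 × 72.877 = 90.459 MPa
τ_m = K_s·8F_mD/(πd³) = 1.0800 × 159.22 = 171.96 MPa
Soderberg: 1/n_f = τ_a/S_se + τ_m/S_sy = 90.459/538 + 171.96/979 = 0.16814 + 0.17565 = 0.34379
n_f = 1/0.34379 = 2.909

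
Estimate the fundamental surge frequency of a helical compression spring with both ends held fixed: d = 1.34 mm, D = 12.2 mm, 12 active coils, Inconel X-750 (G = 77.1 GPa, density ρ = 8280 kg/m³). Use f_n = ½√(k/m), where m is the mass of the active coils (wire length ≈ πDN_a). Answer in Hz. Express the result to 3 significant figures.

258 Hz

k = Gd⁴/(8D³N_a) = (77.1×10³)(1.34⁴)/(8·12.2³·12) = 1.426 N/mm = 1426 N/m
Wire length L = πDN_a = π·12.2·12 = 459.93 mm
m = ρ·(πd²/4)·L = 8280 × 1.4103×10⁻⁶ m² × 0.45993 m = 0.0053706 kg
f_n = ½√(k/m) = 0.5·√(1426/0.0053706) = 0.5·√(2.6552e+05) = 257.64 Hz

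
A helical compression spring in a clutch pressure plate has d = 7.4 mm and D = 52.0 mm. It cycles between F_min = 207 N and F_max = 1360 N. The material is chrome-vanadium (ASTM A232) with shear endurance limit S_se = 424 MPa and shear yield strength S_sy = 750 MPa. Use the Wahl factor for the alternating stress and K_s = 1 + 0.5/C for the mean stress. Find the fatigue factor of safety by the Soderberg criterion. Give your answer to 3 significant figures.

1.11

C = D/d = 52.0/7.4 = 7.0270; K_W = (4C−1)/(4C−4)+0.615/C = 1.2120; K_s = 1+0.5/C = 1.0712
F_a = (F_max−F_min)/2 = 576.5 N; F_m = (F_max+F_min)/2 = 783.5 N
τ_a = K_W·8F_aD/(πd³) = 1.2120 × 188.39 = 228.32 MPa
τ_m = K_s·8F_mD/(πd³) = 1.0712 × 256.03 = 274.25 MPa
Soderberg: 1/n_f = τ_a/S_se + τ_m/S_sy = 228.32/424 + 274.25/750 = 0.53848 + 0.36566 = 0.90414
n_f = 1/0.90414 = 1.106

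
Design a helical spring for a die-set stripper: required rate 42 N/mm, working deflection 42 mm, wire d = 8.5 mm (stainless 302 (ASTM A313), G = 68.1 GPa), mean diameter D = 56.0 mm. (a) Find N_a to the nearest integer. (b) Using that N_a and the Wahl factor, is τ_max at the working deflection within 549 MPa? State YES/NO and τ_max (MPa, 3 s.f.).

N_a = Gd⁴/(8D³k) = (68.1×10³)(8.5⁴)/(8·56.0³·42) = 6.024 → N_a = 6
Actual rate k = Gd⁴/(8D³·6) = 42.171 N/mm
Working load F = kδ = 42.171·42 = 1771.2 N
C = 56.0/8.5 = 6.5882; K_W = (4C−1)/(4C−4)+0.615/C = 1.2276
τ_max = K_W·8FD/(πd³) = 1.2276·411.28 = 504.87 MPa
τ_max ≤ 549 MPa → acceptable

(a) 6 coils; (b) YES, τ_max = 505 MPa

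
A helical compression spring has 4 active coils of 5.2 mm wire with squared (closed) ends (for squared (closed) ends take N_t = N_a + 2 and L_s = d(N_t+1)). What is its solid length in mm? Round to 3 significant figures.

squared (closed) ends: N_t = N_a + 2 = 4 + 2 = 6
L_s = d·(N_t+1) = 5.2 × 7 = 36.4 mm

36.4 mm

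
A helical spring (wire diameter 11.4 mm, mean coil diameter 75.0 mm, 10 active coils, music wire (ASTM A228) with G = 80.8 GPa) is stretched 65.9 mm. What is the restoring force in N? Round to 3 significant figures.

2660 N

k = Gd⁴/(8D³N_a) = (80.8×10³)(11.4⁴)/(8·75.0³·10) = 40.435 N/mm
F = k·δ = 40.435 × 65.9 = 2664.7 N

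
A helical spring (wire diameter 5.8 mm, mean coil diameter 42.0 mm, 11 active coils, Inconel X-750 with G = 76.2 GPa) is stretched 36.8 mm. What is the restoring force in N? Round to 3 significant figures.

k = Gd⁴/(8D³N_a) = (76.2×10³)(5.8⁴)/(8·42.0³·11) = 13.226 N/mm
F = k·δ = 13.226 × 36.8 = 486.73 N

487 N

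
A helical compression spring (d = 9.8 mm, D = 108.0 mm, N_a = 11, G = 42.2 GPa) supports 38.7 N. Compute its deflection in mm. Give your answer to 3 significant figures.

k = Gd⁴/(8D³N_a) = (42.2×10³)(9.8⁴)/(8·108.0³·11) = 3.5113 N/mm
δ = F/k = 38.7 / 3.5113 = 11.022 mm

11.0 mm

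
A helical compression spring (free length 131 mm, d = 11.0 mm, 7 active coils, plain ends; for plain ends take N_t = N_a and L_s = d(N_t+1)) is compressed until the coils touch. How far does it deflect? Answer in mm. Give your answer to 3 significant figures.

43.0 mm

N_t = 7; L_s = 11.0·8 = 88 mm
δ_solid = L₀ − L_s = 131 − 88 = 43 mm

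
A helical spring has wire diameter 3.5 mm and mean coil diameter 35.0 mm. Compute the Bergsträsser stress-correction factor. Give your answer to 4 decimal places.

1.1351

C = D/d = 35.0/3.5 = 10.0000
K_B = (4C+2)/(4C−3) = 42.000/37.000 = 1.1351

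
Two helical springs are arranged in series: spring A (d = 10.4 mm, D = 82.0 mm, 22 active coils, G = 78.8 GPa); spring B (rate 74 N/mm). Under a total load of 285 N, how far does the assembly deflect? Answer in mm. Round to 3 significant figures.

33.9 mm

k_A = Gd⁴/(8D³N_a) = (78.8×10³)(10.4⁴)/(8·82.0³·22) = 9.4996 N/mm
Series: 1/k_eq = 1/9.4996 + 1/74 = 0.11878; k_eq = 8.4188 N/mm
δ = F/k_eq = 285/8.4188 = 33.853 mm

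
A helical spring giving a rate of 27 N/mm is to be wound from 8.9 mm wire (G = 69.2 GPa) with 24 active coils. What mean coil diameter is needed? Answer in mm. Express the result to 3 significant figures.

43.8 mm

D = (Gd⁴/(8N_a·k))^(1/3) = (69.2×10³·8.9⁴/(8·24·27))^(1/3)
  = (83753.1)^(1/3) = 43.7522 mm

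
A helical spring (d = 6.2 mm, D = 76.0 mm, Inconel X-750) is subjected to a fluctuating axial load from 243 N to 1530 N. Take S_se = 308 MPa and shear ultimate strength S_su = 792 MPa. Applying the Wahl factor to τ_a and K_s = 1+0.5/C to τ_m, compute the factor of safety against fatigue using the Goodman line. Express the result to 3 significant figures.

0.352

C = D/d = 76.0/6.2 = 12.2581; K_W = (4C−1)/(4C−4)+0.615/C = 1.1168; K_s = 1+0.5/C = 1.0408
F_a = (F_max−F_min)/2 = 643.5 N; F_m = (F_max+F_min)/2 = 886.5 N
τ_a = K_W·8F_aD/(πd³) = 1.1168 × 522.55 = 583.58 MPa
τ_m = K_s·8F_mD/(πd³) = 1.0408 × 719.88 = 749.24 MPa
Goodman: 1/n_f = τ_a/S_se + τ_m/S_su = 583.58/308 + 749.24/792 = 1.89473 + 0.94601 = 2.8407
n_f = 1/2.8407 = 0.352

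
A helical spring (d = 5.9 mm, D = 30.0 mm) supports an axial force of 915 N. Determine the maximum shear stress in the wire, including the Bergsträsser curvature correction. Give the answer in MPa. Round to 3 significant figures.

438 MPa

Spring index C = D/d = 30.0/5.9 = 5.0847
K_B = (4C+2)/(4C−3) = 22.339/17.339 = 1.2884
τ₀ = 8FD/(πd³) = 8·915·30.0/(π·5.9³) = 219600/645.22 = 340.35 MPa
τ_max = K·τ₀ = 1.2884 × 340.35 = 438.5 MPa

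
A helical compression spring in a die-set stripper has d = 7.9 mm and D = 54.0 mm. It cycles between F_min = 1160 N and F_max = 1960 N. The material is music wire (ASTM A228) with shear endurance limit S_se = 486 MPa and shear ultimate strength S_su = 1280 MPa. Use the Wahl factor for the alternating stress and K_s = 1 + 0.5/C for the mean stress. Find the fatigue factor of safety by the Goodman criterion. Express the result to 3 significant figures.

C = D/d = 54.0/7.9 = 6.8354; K_W = (4C−1)/(4C−4)+0.615/C = 1.2185; K_s = 1+0.5/C = 1.0731
F_a = (F_max−F_min)/2 = 400 N; F_m = (F_max+F_min)/2 = 1560 N
τ_a = K_W·8F_aD/(πd³) = 1.2185 × 111.56 = 135.94 MPa
τ_m = K_s·8F_mD/(πd³) = 1.0731 × 435.09 = 466.91 MPa
Goodman: 1/n_f = τ_a/S_se + τ_m/S_su = 135.94/486 + 466.91/1280 = 0.27971 + 0.36478 = 0.64448
n_f = 1/0.64448 = 1.552

1.55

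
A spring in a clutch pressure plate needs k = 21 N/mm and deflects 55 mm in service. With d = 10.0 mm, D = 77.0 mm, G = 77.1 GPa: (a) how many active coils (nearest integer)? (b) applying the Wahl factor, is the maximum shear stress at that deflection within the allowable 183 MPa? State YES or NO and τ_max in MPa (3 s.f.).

(a) 10 coils; (b) NO, τ_max = 271 MPa

N_a = Gd⁴/(8D³k) = (77.1×10³)(10.0⁴)/(8·77.0³·21) = 10.05 → N_a = 10
Actual rate k = Gd⁴/(8D³·10) = 21.11 N/mm
Working load F = kδ = 21.11·55 = 1161.1 N
C = 77.0/10.0 = 7.7000; K_W = (4C−1)/(4C−4)+0.615/C = 1.1918
τ_max = K_W·8FD/(πd³) = 1.1918·227.66 = 271.33 MPa
τ_max > 183 MPa → exceeds allowable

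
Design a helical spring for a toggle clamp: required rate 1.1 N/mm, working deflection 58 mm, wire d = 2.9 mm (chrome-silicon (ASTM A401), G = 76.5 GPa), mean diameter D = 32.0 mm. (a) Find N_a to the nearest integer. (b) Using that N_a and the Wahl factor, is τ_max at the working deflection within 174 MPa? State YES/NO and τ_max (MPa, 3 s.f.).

(a) 19 coils; (b) NO, τ_max = 238 MPa

N_a = Gd⁴/(8D³k) = (76.5×10³)(2.9⁴)/(8·32.0³·1.1) = 18.76 → N_a = 19
Actual rate k = Gd⁴/(8D³·19) = 1.0863 N/mm
Working load F = kδ = 1.0863·58 = 63.007 N
C = 32.0/2.9 = 11.0345; K_W = (4C−1)/(4C−4)+0.615/C = 1.1305
τ_max = K_W·8FD/(πd³) = 1.1305·210.52 = 237.98 MPa
τ_max > 174 MPa → exceeds allowable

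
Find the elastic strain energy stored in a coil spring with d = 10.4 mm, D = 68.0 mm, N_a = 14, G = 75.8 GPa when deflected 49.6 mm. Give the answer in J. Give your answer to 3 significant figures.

31.0 J

k = Gd⁴/(8D³N_a) = (75.8×10³)(10.4⁴)/(8·68.0³·14) = 25.18 N/mm
U = ½kδ² = 0.5 × 25.18 × 49.6² = 30974 N·mm = 30.974 J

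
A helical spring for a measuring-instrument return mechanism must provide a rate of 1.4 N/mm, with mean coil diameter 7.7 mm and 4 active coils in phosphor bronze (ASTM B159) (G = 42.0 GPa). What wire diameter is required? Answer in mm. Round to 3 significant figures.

0.835 mm

d = (8D³N_a·k / G)^(1/4) = (8·7.7³·4·1.4 / (42.0×10³))^0.25
  = (0.48697)^0.25 = 0.8354 mm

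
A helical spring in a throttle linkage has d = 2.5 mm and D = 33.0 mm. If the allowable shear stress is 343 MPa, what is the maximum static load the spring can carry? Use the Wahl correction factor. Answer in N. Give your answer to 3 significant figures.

57.6 N

C = D/d = 33.0/2.5 = 13.2000
K_W = (4C−1)/(4C−4) + 0.615/C = 51.800/48.800 + 0.0466 = 1.1081
τ_max = K·8FD/(πd³) → F_max = τ_allow·πd³/(8DK)
F_max = 343·π·2.5³/(8·33.0·1.1081) = 16837/292.53 = 57.556 N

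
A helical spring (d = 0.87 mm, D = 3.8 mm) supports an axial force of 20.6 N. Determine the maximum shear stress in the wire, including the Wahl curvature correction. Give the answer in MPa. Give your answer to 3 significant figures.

413 MPa

Spring index C = D/d = 3.8/0.87 = 4.3678
K_W = (4C−1)/(4C−4) + 0.615/C = 16.471/13.471 + 0.1408 = 1.3635
τ₀ = 8FD/(πd³) = 8·20.6·3.8/(π·0.87³) = 626.24/2.0687 = 302.71 MPa
τ_max = K·τ₀ = 1.3635 × 302.71 = 412.75 MPa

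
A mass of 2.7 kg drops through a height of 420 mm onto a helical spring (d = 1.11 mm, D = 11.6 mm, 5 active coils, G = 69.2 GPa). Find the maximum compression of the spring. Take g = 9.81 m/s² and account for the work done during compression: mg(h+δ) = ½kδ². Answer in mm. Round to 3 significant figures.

132 mm

k = Gd⁴/(8D³N_a) = (69.2×10³)(1.11⁴)/(8·11.6³·5) = 1.6825 N/mm
W = mg = 2.7 × 9.81 = 26.487 N
½kδ² − Wδ − Wh = 0 → δ = (W + √(W² + 2kWh))/k
δ = (26.487 + √(701.56 + 37434.9))/1.6825 = (26.487 + 195.29)/1.6825 = 131.81 mm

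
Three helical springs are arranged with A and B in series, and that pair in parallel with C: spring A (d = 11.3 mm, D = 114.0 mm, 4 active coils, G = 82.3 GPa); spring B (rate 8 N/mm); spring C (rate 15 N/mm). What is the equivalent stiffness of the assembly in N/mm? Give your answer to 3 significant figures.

k_A = Gd⁴/(8D³N_a) = (82.3×10³)(11.3⁴)/(8·114.0³·4) = 28.304 N/mm
Springs A,B series: k_AB = 1/(1/28.304+1/8) = 6.2371 N/mm; parallel with C: k_eq = 6.2371+15 = 21.237 N/mm

21.2 N/mm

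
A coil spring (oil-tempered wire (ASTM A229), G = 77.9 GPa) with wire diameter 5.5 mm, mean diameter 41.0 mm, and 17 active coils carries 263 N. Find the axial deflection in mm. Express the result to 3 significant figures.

34.6 mm

k = Gd⁴/(8D³N_a) = (77.9×10³)(5.5⁴)/(8·41.0³·17) = 7.605 N/mm
δ = F/k = 263 / 7.605 = 34.583 mm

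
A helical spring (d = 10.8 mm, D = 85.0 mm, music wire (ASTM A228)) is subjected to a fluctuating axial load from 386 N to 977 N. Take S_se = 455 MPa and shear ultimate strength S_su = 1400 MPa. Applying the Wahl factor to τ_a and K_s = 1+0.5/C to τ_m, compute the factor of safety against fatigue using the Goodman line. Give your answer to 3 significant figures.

4.52

C = D/d = 85.0/10.8 = 7.8704; K_W = (4C−1)/(4C−4)+0.615/C = 1.1873; K_s = 1+0.5/C = 1.0635
F_a = (F_max−F_min)/2 = 295.5 N; F_m = (F_max+F_min)/2 = 681.5 N
τ_a = K_W·8F_aD/(πd³) = 1.1873 × 50.774 = 60.285 MPa
τ_m = K_s·8F_mD/(πd³) = 1.0635 × 117.1 = 124.54 MPa
Goodman: 1/n_f = τ_a/S_se + τ_m/S_su = 60.285/455 + 124.54/1400 = 0.13249 + 0.08896 = 0.22145
n_f = 1/0.22145 = 4.516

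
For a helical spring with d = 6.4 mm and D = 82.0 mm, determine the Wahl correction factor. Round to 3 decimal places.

C = D/d = 82.0/6.4 = 12.8125
K_W = (4C−1)/(4C−4) + 0.615/C = 50.250/47.250 + 0.0480 = 1.1115

1.111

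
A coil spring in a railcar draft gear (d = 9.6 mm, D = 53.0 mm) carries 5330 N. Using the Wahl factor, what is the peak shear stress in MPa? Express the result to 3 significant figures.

1040 MPa

Spring index C = D/d = 53.0/9.6 = 5.5208
K_W = (4C−1)/(4C−4) + 0.615/C = 21.083/18.083 + 0.1114 = 1.2773
τ₀ = 8FD/(πd³) = 8·5330·53.0/(π·9.6³) = 2.25992e+06/2779.5 = 813.07 MPa
τ_max = K·τ₀ = 1.2773 × 813.07 = 1038.5 MPa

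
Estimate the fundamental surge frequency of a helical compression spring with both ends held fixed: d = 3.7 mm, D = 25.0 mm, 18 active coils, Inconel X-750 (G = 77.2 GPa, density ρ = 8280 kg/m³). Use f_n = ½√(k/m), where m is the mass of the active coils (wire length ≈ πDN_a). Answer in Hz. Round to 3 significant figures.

113 Hz

k = Gd⁴/(8D³N_a) = (77.2×10³)(3.7⁴)/(8·25.0³·18) = 6.4305 N/mm = 6430.5 N/m
Wire length L = πDN_a = π·25.0·18 = 1413.7 mm
m = ρ·(πd²/4)·L = 8280 × 10.752×10⁻⁶ m² × 1.4137 m = 0.12586 kg
f_n = ½√(k/m) = 0.5·√(6430.5/0.12586) = 0.5·√(51092) = 113.02 Hz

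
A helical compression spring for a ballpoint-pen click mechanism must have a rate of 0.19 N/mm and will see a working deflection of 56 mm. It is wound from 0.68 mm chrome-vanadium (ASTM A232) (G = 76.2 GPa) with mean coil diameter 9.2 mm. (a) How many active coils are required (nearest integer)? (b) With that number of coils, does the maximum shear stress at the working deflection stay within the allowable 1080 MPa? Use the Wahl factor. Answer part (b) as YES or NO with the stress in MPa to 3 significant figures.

N_a = Gd⁴/(8D³k) = (76.2×10³)(0.68⁴)/(8·9.2³·0.19) = 13.77 → N_a = 14
Actual rate k = Gd⁴/(8D³·14) = 0.18681 N/mm
Working load F = kδ = 0.18681·56 = 10.462 N
C = 9.2/0.68 = 13.5294; K_W = (4C−1)/(4C−4)+0.615/C = 1.1053
τ_max = K_W·8FD/(πd³) = 1.1053·779.47 = 861.56 MPa
τ_max ≤ 1080 MPa → acceptable

(a) 14 coils; (b) YES, τ_max = 862 MPa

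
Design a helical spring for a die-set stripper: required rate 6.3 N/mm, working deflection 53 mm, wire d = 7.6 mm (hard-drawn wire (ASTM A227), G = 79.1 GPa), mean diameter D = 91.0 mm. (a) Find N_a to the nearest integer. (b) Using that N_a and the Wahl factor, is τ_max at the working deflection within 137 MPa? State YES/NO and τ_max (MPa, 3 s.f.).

(a) 7 coils; (b) NO, τ_max = 196 MPa

N_a = Gd⁴/(8D³k) = (79.1×10³)(7.6⁴)/(8·91.0³·6.3) = 6.948 → N_a = 7
Actual rate k = Gd⁴/(8D³·7) = 6.2534 N/mm
Working load F = kδ = 6.2534·53 = 331.43 N
C = 91.0/7.6 = 11.9737; K_W = (4C−1)/(4C−4)+0.615/C = 1.1197
τ_max = K_W·8FD/(πd³) = 1.1197·174.96 = 195.9 MPa
τ_max > 137 MPa → exceeds allowable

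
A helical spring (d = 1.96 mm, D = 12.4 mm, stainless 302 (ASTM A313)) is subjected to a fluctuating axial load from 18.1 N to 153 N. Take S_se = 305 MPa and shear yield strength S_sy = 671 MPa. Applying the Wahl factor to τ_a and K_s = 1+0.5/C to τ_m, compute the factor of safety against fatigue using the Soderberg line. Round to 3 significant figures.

0.580

C = D/d = 12.4/1.96 = 6.3265; K_W = (4C−1)/(4C−4)+0.615/C = 1.2380; K_s = 1+0.5/C = 1.0790
F_a = (F_max−F_min)/2 = 67.45 N; F_m = (F_max+F_min)/2 = 85.55 N
τ_a = K_W·8F_aD/(πd³) = 1.2380 × 282.86 = 350.19 MPa
τ_m = K_s·8F_mD/(πd³) = 1.0790 × 358.77 = 387.12 MPa
Soderberg: 1/n_f = τ_a/S_se + τ_m/S_sy = 350.19/305 + 387.12/671 = 1.14816 + 0.57693 = 1.7251
n_f = 1/1.7251 = 0.5797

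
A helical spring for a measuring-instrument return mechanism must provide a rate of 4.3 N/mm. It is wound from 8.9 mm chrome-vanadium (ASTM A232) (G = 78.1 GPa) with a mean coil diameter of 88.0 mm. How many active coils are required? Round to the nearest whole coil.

21

N_a = Gd⁴/(8D³k) = (78.1×10³ × 8.9⁴)/(8 × 88.0³ × 4.3)
    = 4.90017e+08 / 2.34426e+07 = 20.9 → 21 coils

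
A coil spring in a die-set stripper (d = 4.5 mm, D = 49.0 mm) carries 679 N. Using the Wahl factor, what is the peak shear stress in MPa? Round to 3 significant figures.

1050 MPa

Spring index C = D/d = 49.0/4.5 = 10.8889
K_W = (4C−1)/(4C−4) + 0.615/C = 42.556/39.556 + 0.0565 = 1.1323
τ₀ = 8FD/(πd³) = 8·679·49.0/(π·4.5³) = 266168/286.28 = 929.75 MPa
τ_max = K·τ₀ = 1.1323 × 929.75 = 1052.8 MPa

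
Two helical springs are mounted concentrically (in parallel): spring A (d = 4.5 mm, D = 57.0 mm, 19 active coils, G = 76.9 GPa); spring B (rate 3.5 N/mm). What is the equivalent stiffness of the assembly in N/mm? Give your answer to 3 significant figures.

k_A = Gd⁴/(8D³N_a) = (76.9×10³)(4.5⁴)/(8·57.0³·19) = 1.1202 N/mm
Parallel: k_eq = 1.1202 + 3.5 = 4.6202 N/mm

4.62 N/mm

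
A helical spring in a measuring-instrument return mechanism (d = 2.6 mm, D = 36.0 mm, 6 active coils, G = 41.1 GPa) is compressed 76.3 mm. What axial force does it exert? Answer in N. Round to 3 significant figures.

64.0 N

k = Gd⁴/(8D³N_a) = (41.1×10³)(2.6⁴)/(8·36.0³·6) = 0.83866 N/mm
F = k·δ = 0.83866 × 76.3 = 63.99 N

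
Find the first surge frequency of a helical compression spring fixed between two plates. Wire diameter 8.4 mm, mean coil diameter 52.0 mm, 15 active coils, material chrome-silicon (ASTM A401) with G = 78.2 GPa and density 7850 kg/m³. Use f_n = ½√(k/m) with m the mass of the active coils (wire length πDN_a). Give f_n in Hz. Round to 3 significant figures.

73.6 Hz

k = Gd⁴/(8D³N_a) = (78.2×10³)(8.4⁴)/(8·52.0³·15) = 23.075 N/mm = 23075 N/m
Wire length L = πDN_a = π·52.0·15 = 2450.4 mm
m = ρ·(πd²/4)·L = 7850 × 55.418×10⁻⁶ m² × 2.4504 m = 1.066 kg
f_n = ½√(k/m) = 0.5·√(23075/1.066) = 0.5·√(21646) = 73.562 Hz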